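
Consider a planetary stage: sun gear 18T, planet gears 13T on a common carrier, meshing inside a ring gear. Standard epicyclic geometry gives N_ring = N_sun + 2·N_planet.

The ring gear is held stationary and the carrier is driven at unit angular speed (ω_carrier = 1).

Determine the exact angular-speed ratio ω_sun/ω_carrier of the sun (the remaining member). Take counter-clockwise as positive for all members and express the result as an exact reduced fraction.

N_ring = 18 + 2·13 = 44
18(ω_s−ω_c) = −44(ω_r−ω_c),  ω_r=0, ω_c=1
ω_s = 1 − (44/18)(0−1) = 31/9
ω_s/ω_c = 31/9

31/9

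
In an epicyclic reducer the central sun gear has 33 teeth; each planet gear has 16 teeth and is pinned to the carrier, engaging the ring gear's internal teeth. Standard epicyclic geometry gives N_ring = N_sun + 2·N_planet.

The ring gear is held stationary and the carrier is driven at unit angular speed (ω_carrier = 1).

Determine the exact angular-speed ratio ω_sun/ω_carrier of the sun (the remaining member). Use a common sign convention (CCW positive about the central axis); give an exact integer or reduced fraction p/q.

N_ring = 33 + 2·16 = 65
33(ω_s−ω_c) = −65(ω_r−ω_c),  ω_r=0, ω_c=1
ω_s = 1 − (65/33)(0−1) = 98/33
ω_s/ω_c = 98/33

98/33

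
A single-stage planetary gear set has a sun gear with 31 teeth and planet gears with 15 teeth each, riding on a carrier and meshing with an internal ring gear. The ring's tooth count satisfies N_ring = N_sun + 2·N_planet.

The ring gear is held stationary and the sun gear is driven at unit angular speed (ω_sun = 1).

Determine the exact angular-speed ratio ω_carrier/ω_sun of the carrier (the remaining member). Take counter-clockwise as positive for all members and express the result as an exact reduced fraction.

N_ring = 31 + 2·15 = 61
31(ω_s−ω_c) = −61(ω_r−ω_c),  ω_r=0, ω_s=1
31(1−ω_c) = −61(0−ω_c)  ⇒  92ω_c = 31  ⇒  ω_c = 31/92
ω_c/ω_s = 31/92

31/92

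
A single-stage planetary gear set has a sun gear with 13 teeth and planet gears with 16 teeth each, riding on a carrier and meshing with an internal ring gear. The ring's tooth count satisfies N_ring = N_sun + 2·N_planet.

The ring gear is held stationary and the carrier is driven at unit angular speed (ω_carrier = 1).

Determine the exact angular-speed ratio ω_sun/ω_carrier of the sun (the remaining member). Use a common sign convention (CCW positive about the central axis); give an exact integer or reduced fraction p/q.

N_ring = 13 + 2·16 = 45
13(ω_s−ω_c) = −45(ω_r−ω_c),  ω_r=0, ω_c=1
ω_s = 1 − (45/13)(0−1) = 58/13
ω_s/ω_c = 58/13

58/13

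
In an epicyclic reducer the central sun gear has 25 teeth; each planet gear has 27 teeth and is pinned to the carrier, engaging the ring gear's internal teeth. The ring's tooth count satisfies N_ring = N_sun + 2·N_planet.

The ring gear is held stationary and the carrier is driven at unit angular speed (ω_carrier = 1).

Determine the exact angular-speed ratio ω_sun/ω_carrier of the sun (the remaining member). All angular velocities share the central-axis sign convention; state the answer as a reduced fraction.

N_ring = 25 + 2·27 = 79
25(ω_s−ω_c) = −79(ω_r−ω_c),  ω_r=0, ω_c=1
ω_s = 1 − (79/25)(0−1) = 104/25
ω_s/ω_c = 104/25

104/25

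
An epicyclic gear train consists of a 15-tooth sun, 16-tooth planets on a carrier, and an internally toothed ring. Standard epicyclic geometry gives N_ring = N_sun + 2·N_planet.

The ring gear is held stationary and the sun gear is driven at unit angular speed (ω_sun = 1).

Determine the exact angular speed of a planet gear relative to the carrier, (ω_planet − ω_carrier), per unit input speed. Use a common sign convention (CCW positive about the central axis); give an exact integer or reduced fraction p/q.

-705/992

N_ring = 15 + 2·16 = 47
15(ω_s−ω_c) = −47(ω_r−ω_c),  ω_r=0, ω_s=1
15(1−ω_c) = −47(0−ω_c)  ⇒  62ω_c = 15  ⇒  ω_c = 15/62
sun–planet: 15·(1−15/62) = −16·(ω_p−ω_c)  ⇒  ω_p−ω_c = −(15/16)·(47/62) = -705/992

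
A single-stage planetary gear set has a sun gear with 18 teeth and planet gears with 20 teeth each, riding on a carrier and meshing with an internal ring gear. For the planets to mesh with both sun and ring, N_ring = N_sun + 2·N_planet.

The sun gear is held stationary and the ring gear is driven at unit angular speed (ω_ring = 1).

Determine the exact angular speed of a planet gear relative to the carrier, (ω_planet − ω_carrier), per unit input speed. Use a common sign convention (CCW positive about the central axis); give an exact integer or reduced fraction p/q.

261/380

N_ring = 18 + 2·20 = 58
18(ω_s−ω_c) = −58(ω_r−ω_c),  ω_s=0, ω_r=1
18(0−ω_c) = −58(1−ω_c)  ⇒  76ω_c = 58  ⇒  ω_c = 29/38
sun–planet: 18·(0−29/38) = −20·(ω_p−ω_c)  ⇒  ω_p−ω_c = −(18/20)·(-29/38) = 261/380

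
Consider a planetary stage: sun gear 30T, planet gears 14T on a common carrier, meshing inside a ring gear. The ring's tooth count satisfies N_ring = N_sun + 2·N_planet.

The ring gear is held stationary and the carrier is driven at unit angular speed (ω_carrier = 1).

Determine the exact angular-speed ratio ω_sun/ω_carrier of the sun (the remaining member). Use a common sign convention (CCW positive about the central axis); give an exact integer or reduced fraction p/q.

44/15

N_ring = 30 + 2·14 = 58
30(ω_s−ω_c) = −58(ω_r−ω_c),  ω_r=0, ω_c=1
ω_s = 1 − (58/30)(0−1) = 44/15
ω_s/ω_c = 44/15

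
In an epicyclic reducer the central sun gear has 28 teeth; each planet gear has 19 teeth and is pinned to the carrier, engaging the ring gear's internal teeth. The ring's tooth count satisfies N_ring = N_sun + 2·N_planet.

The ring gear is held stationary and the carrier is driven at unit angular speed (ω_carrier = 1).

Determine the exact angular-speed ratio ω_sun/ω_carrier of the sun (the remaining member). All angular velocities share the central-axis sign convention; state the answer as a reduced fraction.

N_ring = 28 + 2·19 = 66
28(ω_s−ω_c) = −66(ω_r−ω_c),  ω_r=0, ω_c=1
ω_s = 1 − (66/28)(0−1) = 47/14
ω_s/ω_c = 47/14

47/14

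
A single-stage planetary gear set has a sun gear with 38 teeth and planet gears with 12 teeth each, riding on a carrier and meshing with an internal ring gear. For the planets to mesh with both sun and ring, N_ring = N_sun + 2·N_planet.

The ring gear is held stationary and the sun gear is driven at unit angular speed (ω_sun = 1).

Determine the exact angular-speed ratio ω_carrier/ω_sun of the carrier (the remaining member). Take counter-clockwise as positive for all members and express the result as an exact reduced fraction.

N_ring = 38 + 2·12 = 62
38(ω_s−ω_c) = −62(ω_r−ω_c),  ω_r=0, ω_s=1
38(1−ω_c) = −62(0−ω_c)  ⇒  100ω_c = 38  ⇒  ω_c = 19/50
ω_c/ω_s = 19/50

19/50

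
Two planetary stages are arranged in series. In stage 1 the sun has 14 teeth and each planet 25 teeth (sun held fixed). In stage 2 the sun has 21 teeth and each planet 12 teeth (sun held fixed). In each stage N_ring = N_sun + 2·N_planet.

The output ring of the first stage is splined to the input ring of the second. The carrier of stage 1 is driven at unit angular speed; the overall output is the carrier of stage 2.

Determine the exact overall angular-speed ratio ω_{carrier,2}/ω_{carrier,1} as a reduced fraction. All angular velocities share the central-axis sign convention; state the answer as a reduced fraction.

585/704

Stage 1: N_ring = 14 + 2·25 = 64
Stage 1: 14(ω_s−ω_c) = −64(ω_r−ω_c),  ω_s=0, ω_c=1
Stage 1: ω_r = 1 − (14/64)(0−1) = 39/32
  ⇒ ω_r¹/ω_c¹ = 39/32
Stage 2: N_ring = 21 + 2·12 = 45
Stage 2: 21(ω_s−ω_c) = −45(ω_r−ω_c),  ω_s=0, ω_r=1
Stage 2: 21(0−ω_c) = −45(1−ω_c)  ⇒  66ω_c = 45  ⇒  ω_c = 15/22
  ⇒ ω_c²/ω_r² = 15/22
Coupling ω_r² = ω_r¹ ⇒ overall = 39/32 × 15/22 = 585/704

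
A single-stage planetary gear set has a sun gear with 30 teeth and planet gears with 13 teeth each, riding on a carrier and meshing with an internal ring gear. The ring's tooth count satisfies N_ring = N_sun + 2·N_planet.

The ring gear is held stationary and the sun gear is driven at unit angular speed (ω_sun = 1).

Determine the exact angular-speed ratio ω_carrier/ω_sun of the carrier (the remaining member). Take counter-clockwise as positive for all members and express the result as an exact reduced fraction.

15/43

N_ring = 30 + 2·13 = 56
30(ω_s−ω_c) = −56(ω_r−ω_c),  ω_r=0, ω_s=1
30(1−ω_c) = −56(0−ω_c)  ⇒  86ω_c = 30  ⇒  ω_c = 15/43
ω_c/ω_s = 15/43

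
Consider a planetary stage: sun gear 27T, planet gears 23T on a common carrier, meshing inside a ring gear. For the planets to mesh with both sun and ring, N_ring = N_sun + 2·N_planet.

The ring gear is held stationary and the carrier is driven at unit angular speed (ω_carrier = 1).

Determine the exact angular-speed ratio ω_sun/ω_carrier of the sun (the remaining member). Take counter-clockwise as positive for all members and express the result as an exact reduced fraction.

N_ring = 27 + 2·23 = 73
27(ω_s−ω_c) = −73(ω_r−ω_c),  ω_r=0, ω_c=1
ω_s = 1 − (73/27)(0−1) = 100/27
ω_s/ω_c = 100/27

100/27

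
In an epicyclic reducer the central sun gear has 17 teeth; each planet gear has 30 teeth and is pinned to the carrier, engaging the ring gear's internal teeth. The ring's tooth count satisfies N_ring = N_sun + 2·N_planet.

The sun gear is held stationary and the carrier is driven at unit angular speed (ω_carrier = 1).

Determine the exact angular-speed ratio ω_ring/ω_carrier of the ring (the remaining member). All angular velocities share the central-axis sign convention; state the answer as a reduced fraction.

94/77

N_ring = 17 + 2·30 = 77
17(ω_s−ω_c) = −77(ω_r−ω_c),  ω_s=0, ω_c=1
ω_r = 1 − (17/77)(0−1) = 94/77
ω_r/ω_c = 94/77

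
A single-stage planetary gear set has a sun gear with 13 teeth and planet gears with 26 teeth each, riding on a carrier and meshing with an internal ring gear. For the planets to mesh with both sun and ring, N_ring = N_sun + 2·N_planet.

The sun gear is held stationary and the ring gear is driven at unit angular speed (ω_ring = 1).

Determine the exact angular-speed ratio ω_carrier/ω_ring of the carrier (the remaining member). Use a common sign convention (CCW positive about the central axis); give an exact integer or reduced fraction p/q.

5/6

N_ring = 13 + 2·26 = 65
13(ω_s−ω_c) = −65(ω_r−ω_c),  ω_s=0, ω_r=1
13(0−ω_c) = −65(1−ω_c)  ⇒  78ω_c = 65  ⇒  ω_c = 5/6
ω_c/ω_r = 5/6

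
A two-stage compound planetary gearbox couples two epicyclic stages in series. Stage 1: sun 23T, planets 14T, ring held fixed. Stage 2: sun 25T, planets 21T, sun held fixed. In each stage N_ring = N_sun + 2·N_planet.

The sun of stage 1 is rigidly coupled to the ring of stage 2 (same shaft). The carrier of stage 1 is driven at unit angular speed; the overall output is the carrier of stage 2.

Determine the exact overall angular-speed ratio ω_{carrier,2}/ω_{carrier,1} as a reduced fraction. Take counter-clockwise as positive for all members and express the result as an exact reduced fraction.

Stage 1: N_ring = 23 + 2·14 = 51
Stage 1: 23(ω_s−ω_c) = −51(ω_r−ω_c),  ω_r=0, ω_c=1
Stage 1: ω_s = 1 − (51/23)(0−1) = 74/23
  ⇒ ω_s¹/ω_c¹ = 74/23
Stage 2: N_ring = 25 + 2·21 = 67
Stage 2: 25(ω_s−ω_c) = −67(ω_r−ω_c),  ω_s=0, ω_r=1
Stage 2: 25(0−ω_c) = −67(1−ω_c)  ⇒  92ω_c = 67  ⇒  ω_c = 67/92
  ⇒ ω_c²/ω_r² = 67/92
Coupling ω_r² = ω_s¹ ⇒ overall = 74/23 × 67/92 = 2479/1058

2479/1058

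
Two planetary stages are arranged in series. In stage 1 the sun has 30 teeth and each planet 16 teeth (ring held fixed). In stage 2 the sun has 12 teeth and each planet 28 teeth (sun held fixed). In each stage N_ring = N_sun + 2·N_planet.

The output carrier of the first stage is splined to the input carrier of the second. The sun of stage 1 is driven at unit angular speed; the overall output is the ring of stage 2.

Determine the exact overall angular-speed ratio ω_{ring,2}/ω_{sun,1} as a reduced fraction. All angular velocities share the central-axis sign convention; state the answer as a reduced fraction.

150/391

Stage 1: N_ring = 30 + 2·16 = 62
Stage 1: 30(ω_s−ω_c) = −62(ω_r−ω_c),  ω_r=0, ω_s=1
Stage 1: 30(1−ω_c) = −62(0−ω_c)  ⇒  92ω_c = 30  ⇒  ω_c = 15/46
  ⇒ ω_c¹/ω_s¹ = 15/46
Stage 2: N_ring = 12 + 2·28 = 68
Stage 2: 12(ω_s−ω_c) = −68(ω_r−ω_c),  ω_s=0, ω_c=1
Stage 2: ω_r = 1 − (12/68)(0−1) = 20/17
  ⇒ ω_r²/ω_c² = 20/17
Coupling ω_c² = ω_c¹ ⇒ overall = 15/46 × 20/17 = 150/391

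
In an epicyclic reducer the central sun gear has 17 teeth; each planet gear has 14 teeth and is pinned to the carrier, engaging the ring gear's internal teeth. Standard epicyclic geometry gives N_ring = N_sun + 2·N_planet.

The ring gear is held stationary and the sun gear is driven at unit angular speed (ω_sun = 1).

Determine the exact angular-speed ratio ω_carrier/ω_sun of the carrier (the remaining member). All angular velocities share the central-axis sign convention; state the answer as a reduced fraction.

N_ring = 17 + 2·14 = 45
17(ω_s−ω_c) = −45(ω_r−ω_c),  ω_r=0, ω_s=1
17(1−ω_c) = −45(0−ω_c)  ⇒  62ω_c = 17  ⇒  ω_c = 17/62
ω_c/ω_s = 17/62

17/62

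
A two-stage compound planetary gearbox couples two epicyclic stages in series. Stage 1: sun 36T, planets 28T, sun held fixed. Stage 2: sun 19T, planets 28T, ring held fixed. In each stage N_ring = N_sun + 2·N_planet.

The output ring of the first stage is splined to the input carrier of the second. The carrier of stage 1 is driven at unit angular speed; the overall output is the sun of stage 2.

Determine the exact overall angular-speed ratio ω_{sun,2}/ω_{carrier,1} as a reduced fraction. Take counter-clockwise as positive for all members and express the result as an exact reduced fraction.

3008/437

Stage 1: N_ring = 36 + 2·28 = 92
Stage 1: 36(ω_s−ω_c) = −92(ω_r−ω_c),  ω_s=0, ω_c=1
Stage 1: ω_r = 1 − (36/92)(0−1) = 32/23
  ⇒ ω_r¹/ω_c¹ = 32/23
Stage 2: N_ring = 19 + 2·28 = 75
Stage 2: 19(ω_s−ω_c) = −75(ω_r−ω_c),  ω_r=0, ω_c=1
Stage 2: ω_s = 1 − (75/19)(0−1) = 94/19
  ⇒ ω_s²/ω_c² = 94/19
Coupling ω_c² = ω_r¹ ⇒ overall = 32/23 × 94/19 = 3008/437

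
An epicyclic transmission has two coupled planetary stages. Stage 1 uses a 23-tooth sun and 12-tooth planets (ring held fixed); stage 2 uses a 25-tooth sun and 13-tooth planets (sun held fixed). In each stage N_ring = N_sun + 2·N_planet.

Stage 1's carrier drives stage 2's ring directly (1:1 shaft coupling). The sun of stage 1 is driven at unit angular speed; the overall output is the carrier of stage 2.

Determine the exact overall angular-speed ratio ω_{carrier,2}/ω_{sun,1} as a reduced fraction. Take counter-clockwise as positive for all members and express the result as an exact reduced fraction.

1173/5320

Stage 1: N_ring = 23 + 2·12 = 47
Stage 1: 23(ω_s−ω_c) = −47(ω_r−ω_c),  ω_r=0, ω_s=1
Stage 1: 23(1−ω_c) = −47(0−ω_c)  ⇒  70ω_c = 23  ⇒  ω_c = 23/70
  ⇒ ω_c¹/ω_s¹ = 23/70
Stage 2: N_ring = 25 + 2·13 = 51
Stage 2: 25(ω_s−ω_c) = −51(ω_r−ω_c),  ω_s=0, ω_r=1
Stage 2: 25(0−ω_c) = −51(1−ω_c)  ⇒  76ω_c = 51  ⇒  ω_c = 51/76
  ⇒ ω_c²/ω_r² = 51/76
Coupling ω_r² = ω_c¹ ⇒ overall = 23/70 × 51/76 = 1173/5320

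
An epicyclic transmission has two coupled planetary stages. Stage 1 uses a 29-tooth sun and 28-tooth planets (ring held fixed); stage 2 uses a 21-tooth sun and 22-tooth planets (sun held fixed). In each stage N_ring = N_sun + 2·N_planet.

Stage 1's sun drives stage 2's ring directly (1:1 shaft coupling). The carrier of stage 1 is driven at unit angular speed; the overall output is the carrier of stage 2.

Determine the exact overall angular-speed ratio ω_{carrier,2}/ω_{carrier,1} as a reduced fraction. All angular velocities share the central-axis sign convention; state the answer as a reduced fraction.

3705/1247

Stage 1: N_ring = 29 + 2·28 = 85
Stage 1: 29(ω_s−ω_c) = −85(ω_r−ω_c),  ω_r=0, ω_c=1
Stage 1: ω_s = 1 − (85/29)(0−1) = 114/29
  ⇒ ω_s¹/ω_c¹ = 114/29
Stage 2: N_ring = 21 + 2·22 = 65
Stage 2: 21(ω_s−ω_c) = −65(ω_r−ω_c),  ω_s=0, ω_r=1
Stage 2: 21(0−ω_c) = −65(1−ω_c)  ⇒  86ω_c = 65  ⇒  ω_c = 65/86
  ⇒ ω_c²/ω_r² = 65/86
Coupling ω_r² = ω_s¹ ⇒ overall = 114/29 × 65/86 = 3705/1247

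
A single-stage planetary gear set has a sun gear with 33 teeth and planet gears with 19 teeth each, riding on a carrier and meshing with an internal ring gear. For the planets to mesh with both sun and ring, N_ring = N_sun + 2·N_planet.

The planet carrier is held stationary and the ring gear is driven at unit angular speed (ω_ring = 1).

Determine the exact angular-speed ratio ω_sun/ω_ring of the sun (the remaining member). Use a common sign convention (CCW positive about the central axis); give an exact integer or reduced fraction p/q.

-71/33

N_ring = 33 + 2·19 = 71
33(ω_s−ω_c) = −71(ω_r−ω_c),  ω_c=0, ω_r=1
ω_s = 0 − (71/33)(1−0) = -71/33
ω_s/ω_r = -71/33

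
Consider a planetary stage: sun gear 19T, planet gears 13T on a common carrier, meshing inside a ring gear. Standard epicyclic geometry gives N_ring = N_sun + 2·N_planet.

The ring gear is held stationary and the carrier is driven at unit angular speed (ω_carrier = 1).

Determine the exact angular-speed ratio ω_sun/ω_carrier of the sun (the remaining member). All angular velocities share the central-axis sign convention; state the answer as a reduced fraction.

N_ring = 19 + 2·13 = 45
19(ω_s−ω_c) = −45(ω_r−ω_c),  ω_r=0, ω_c=1
ω_s = 1 − (45/19)(0−1) = 64/19
ω_s/ω_c = 64/19

64/19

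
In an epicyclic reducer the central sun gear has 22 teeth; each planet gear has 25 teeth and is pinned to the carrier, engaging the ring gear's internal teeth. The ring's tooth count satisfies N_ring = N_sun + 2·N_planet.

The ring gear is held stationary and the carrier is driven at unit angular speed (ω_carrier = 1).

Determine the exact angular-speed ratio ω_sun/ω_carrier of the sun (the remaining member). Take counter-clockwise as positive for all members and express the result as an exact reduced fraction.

47/11

N_ring = 22 + 2·25 = 72
22(ω_s−ω_c) = −72(ω_r−ω_c),  ω_r=0, ω_c=1
ω_s = 1 − (72/22)(0−1) = 47/11
ω_s/ω_c = 47/11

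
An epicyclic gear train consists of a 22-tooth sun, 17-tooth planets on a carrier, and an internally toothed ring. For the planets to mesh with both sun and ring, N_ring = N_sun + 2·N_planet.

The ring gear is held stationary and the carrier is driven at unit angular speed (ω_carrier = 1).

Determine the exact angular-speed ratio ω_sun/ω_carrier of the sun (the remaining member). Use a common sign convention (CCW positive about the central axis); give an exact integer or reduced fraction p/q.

N_ring = 22 + 2·17 = 56
22(ω_s−ω_c) = −56(ω_r−ω_c),  ω_r=0, ω_c=1
ω_s = 1 − (56/22)(0−1) = 39/11
ω_s/ω_c = 39/11

39/11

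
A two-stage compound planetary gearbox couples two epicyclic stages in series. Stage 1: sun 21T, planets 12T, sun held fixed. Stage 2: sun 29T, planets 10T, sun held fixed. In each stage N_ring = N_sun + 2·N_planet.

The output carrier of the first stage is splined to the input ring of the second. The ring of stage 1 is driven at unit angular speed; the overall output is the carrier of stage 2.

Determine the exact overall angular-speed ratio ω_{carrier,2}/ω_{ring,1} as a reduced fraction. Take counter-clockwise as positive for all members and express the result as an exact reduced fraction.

245/572

Stage 1: N_ring = 21 + 2·12 = 45
Stage 1: 21(ω_s−ω_c) = −45(ω_r−ω_c),  ω_s=0, ω_r=1
Stage 1: 21(0−ω_c) = −45(1−ω_c)  ⇒  66ω_c = 45  ⇒  ω_c = 15/22
  ⇒ ω_c¹/ω_r¹ = 15/22
Stage 2: N_ring = 29 + 2·10 = 49
Stage 2: 29(ω_s−ω_c) = −49(ω_r−ω_c),  ω_s=0, ω_r=1
Stage 2: 29(0−ω_c) = −49(1−ω_c)  ⇒  78ω_c = 49  ⇒  ω_c = 49/78
  ⇒ ω_c²/ω_r² = 49/78
Coupling ω_r² = ω_c¹ ⇒ overall = 15/22 × 49/78 = 245/572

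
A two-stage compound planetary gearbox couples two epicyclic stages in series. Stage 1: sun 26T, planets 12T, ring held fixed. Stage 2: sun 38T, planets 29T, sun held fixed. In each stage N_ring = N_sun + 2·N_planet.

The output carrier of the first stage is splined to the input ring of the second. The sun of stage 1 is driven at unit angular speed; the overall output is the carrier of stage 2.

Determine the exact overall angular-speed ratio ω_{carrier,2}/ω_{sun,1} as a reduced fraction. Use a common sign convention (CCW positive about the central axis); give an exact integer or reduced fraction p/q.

Stage 1: N_ring = 26 + 2·12 = 50
Stage 1: 26(ω_s−ω_c) = −50(ω_r−ω_c),  ω_r=0, ω_s=1
Stage 1: 26(1−ω_c) = −50(0−ω_c)  ⇒  76ω_c = 26  ⇒  ω_c = 13/38
  ⇒ ω_c¹/ω_s¹ = 13/38
Stage 2: N_ring = 38 + 2·29 = 96
Stage 2: 38(ω_s−ω_c) = −96(ω_r−ω_c),  ω_s=0, ω_r=1
Stage 2: 38(0−ω_c) = −96(1−ω_c)  ⇒  134ω_c = 96  ⇒  ω_c = 48/67
  ⇒ ω_c²/ω_r² = 48/67
Coupling ω_r² = ω_c¹ ⇒ overall = 13/38 × 48/67 = 312/1273

312/1273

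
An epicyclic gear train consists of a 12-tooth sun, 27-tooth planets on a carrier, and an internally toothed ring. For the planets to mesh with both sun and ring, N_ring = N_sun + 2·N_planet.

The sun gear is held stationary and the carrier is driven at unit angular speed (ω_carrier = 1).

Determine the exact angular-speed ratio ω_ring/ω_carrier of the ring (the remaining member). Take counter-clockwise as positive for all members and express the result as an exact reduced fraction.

N_ring = 12 + 2·27 = 66
12(ω_s−ω_c) = −66(ω_r−ω_c),  ω_s=0, ω_c=1
ω_r = 1 − (12/66)(0−1) = 13/11
ω_r/ω_c = 13/11

13/11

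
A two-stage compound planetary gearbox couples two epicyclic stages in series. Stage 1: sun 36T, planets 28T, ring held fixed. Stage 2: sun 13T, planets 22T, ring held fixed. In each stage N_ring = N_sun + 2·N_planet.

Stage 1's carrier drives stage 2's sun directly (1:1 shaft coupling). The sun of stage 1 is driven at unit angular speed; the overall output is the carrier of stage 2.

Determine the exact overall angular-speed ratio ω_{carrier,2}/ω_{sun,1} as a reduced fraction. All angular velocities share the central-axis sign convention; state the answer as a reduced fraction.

Stage 1: N_ring = 36 + 2·28 = 92
Stage 1: 36(ω_s−ω_c) = −92(ω_r−ω_c),  ω_r=0, ω_s=1
Stage 1: 36(1−ω_c) = −92(0−ω_c)  ⇒  128ω_c = 36  ⇒  ω_c = 9/32
  ⇒ ω_c¹/ω_s¹ = 9/32
Stage 2: N_ring = 13 + 2·22 = 57
Stage 2: 13(ω_s−ω_c) = −57(ω_r−ω_c),  ω_r=0, ω_s=1
Stage 2: 13(1−ω_c) = −57(0−ω_c)  ⇒  70ω_c = 13  ⇒  ω_c = 13/70
  ⇒ ω_c²/ω_s² = 13/70
Coupling ω_s² = ω_c¹ ⇒ overall = 9/32 × 13/70 = 117/2240

117/2240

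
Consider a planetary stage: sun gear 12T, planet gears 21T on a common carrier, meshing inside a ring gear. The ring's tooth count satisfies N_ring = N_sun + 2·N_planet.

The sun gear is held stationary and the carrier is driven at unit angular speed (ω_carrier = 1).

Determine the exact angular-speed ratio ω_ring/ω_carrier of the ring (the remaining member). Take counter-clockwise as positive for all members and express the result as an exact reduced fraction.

N_ring = 12 + 2·21 = 54
12(ω_s−ω_c) = −54(ω_r−ω_c),  ω_s=0, ω_c=1
ω_r = 1 − (12/54)(0−1) = 11/9
ω_r/ω_c = 11/9

11/9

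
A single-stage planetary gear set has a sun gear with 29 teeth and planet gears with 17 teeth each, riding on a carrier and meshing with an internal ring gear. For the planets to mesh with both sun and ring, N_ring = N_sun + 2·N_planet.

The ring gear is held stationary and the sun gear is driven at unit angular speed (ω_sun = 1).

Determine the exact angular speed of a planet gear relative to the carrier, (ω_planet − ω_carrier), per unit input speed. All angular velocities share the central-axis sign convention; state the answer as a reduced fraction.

-1827/1564

N_ring = 29 + 2·17 = 63
29(ω_s−ω_c) = −63(ω_r−ω_c),  ω_r=0, ω_s=1
29(1−ω_c) = −63(0−ω_c)  ⇒  92ω_c = 29  ⇒  ω_c = 29/92
sun–planet: 29·(1−29/92) = −17·(ω_p−ω_c)  ⇒  ω_p−ω_c = −(29/17)·(63/92) = -1827/1564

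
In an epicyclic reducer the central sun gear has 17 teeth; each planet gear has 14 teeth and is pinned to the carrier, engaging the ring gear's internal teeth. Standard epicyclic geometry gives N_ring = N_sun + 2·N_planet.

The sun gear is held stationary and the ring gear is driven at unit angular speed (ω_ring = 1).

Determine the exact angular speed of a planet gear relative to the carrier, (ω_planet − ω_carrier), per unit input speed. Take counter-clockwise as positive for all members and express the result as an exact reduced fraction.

N_ring = 17 + 2·14 = 45
17(ω_s−ω_c) = −45(ω_r−ω_c),  ω_s=0, ω_r=1
17(0−ω_c) = −45(1−ω_c)  ⇒  62ω_c = 45  ⇒  ω_c = 45/62
sun–planet: 17·(0−45/62) = −14·(ω_p−ω_c)  ⇒  ω_p−ω_c = −(17/14)·(-45/62) = 765/868

765/868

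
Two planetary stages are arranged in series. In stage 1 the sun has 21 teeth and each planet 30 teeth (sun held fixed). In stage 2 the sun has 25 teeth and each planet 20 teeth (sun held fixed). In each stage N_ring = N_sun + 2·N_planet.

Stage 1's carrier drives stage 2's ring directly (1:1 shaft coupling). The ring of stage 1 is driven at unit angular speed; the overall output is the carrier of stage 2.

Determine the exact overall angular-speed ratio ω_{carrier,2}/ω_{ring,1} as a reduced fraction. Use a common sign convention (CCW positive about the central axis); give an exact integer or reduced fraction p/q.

39/68

Stage 1: N_ring = 21 + 2·30 = 81
Stage 1: 21(ω_s−ω_c) = −81(ω_r−ω_c),  ω_s=0, ω_r=1
Stage 1: 21(0−ω_c) = −81(1−ω_c)  ⇒  102ω_c = 81  ⇒  ω_c = 27/34
  ⇒ ω_c¹/ω_r¹ = 27/34
Stage 2: N_ring = 25 + 2·20 = 65
Stage 2: 25(ω_s−ω_c) = −65(ω_r−ω_c),  ω_s=0, ω_r=1
Stage 2: 25(0−ω_c) = −65(1−ω_c)  ⇒  90ω_c = 65  ⇒  ω_c = 13/18
  ⇒ ω_c²/ω_r² = 13/18
Coupling ω_r² = ω_c¹ ⇒ overall = 27/34 × 13/18 = 39/68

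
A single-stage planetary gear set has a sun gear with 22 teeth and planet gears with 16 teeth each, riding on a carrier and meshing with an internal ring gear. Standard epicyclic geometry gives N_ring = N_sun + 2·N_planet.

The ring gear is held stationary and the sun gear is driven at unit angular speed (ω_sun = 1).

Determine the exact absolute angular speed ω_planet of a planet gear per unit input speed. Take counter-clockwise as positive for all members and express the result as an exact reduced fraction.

-11/16

N_ring = 22 + 2·16 = 54
22(ω_s−ω_c) = −54(ω_r−ω_c),  ω_r=0, ω_s=1
22(1−ω_c) = −54(0−ω_c)  ⇒  76ω_c = 22  ⇒  ω_c = 11/38
sun–planet: 22·(1−11/38) = −16·(ω_p−ω_c)  ⇒  ω_p−ω_c = −(22/16)·(27/38) = -297/304
ω_p = 11/38 − 297/304 = -11/16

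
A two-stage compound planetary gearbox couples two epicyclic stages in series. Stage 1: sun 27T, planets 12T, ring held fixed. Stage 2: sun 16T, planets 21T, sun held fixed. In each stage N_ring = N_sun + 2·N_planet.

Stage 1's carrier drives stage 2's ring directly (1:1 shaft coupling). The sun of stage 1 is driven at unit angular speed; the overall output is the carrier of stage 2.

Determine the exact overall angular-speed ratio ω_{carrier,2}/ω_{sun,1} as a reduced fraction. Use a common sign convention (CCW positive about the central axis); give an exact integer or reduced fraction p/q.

Stage 1: N_ring = 27 + 2·12 = 51
Stage 1: 27(ω_s−ω_c) = −51(ω_r−ω_c),  ω_r=0, ω_s=1
Stage 1: 27(1−ω_c) = −51(0−ω_c)  ⇒  78ω_c = 27  ⇒  ω_c = 9/26
  ⇒ ω_c¹/ω_s¹ = 9/26
Stage 2: N_ring = 16 + 2·21 = 58
Stage 2: 16(ω_s−ω_c) = −58(ω_r−ω_c),  ω_s=0, ω_r=1
Stage 2: 16(0−ω_c) = −58(1−ω_c)  ⇒  74ω_c = 58  ⇒  ω_c = 29/37
  ⇒ ω_c²/ω_r² = 29/37
Coupling ω_r² = ω_c¹ ⇒ overall = 9/26 × 29/37 = 261/962

261/962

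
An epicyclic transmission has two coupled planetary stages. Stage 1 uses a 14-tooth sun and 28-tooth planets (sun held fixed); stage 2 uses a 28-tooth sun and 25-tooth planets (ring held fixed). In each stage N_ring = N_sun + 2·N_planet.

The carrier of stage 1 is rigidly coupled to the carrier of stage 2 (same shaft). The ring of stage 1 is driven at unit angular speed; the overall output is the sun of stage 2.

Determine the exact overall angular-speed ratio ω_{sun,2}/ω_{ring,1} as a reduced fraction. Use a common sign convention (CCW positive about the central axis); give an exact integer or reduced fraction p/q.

265/84

Stage 1: N_ring = 14 + 2·28 = 70
Stage 1: 14(ω_s−ω_c) = −70(ω_r−ω_c),  ω_s=0, ω_r=1
Stage 1: 14(0−ω_c) = −70(1−ω_c)  ⇒  84ω_c = 70  ⇒  ω_c = 5/6
  ⇒ ω_c¹/ω_r¹ = 5/6
Stage 2: N_ring = 28 + 2·25 = 78
Stage 2: 28(ω_s−ω_c) = −78(ω_r−ω_c),  ω_r=0, ω_c=1
Stage 2: ω_s = 1 − (78/28)(0−1) = 53/14
  ⇒ ω_s²/ω_c² = 53/14
Coupling ω_c² = ω_c¹ ⇒ overall = 5/6 × 53/14 = 265/84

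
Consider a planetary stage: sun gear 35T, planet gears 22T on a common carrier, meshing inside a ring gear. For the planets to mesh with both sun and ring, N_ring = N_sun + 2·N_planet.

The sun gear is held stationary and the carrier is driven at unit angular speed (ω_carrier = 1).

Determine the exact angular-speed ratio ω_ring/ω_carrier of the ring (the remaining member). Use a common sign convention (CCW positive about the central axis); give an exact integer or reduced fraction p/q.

N_ring = 35 + 2·22 = 79
35(ω_s−ω_c) = −79(ω_r−ω_c),  ω_s=0, ω_c=1
ω_r = 1 − (35/79)(0−1) = 114/79
ω_r/ω_c = 114/79

114/79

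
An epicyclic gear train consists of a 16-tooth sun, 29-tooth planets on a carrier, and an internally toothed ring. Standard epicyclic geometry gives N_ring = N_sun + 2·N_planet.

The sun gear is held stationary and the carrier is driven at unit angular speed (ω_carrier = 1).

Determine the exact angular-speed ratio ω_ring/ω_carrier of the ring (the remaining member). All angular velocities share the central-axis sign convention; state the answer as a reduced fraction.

N_ring = 16 + 2·29 = 74
16(ω_s−ω_c) = −74(ω_r−ω_c),  ω_s=0, ω_c=1
ω_r = 1 − (16/74)(0−1) = 45/37
ω_r/ω_c = 45/37

45/37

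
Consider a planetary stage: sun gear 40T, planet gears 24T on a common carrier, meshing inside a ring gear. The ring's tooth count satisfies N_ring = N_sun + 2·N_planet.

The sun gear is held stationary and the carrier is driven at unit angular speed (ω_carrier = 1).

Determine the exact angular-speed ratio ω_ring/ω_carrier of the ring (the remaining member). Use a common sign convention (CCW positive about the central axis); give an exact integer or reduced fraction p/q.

16/11

N_ring = 40 + 2·24 = 88
40(ω_s−ω_c) = −88(ω_r−ω_c),  ω_s=0, ω_c=1
ω_r = 1 − (40/88)(0−1) = 16/11
ω_r/ω_c = 16/11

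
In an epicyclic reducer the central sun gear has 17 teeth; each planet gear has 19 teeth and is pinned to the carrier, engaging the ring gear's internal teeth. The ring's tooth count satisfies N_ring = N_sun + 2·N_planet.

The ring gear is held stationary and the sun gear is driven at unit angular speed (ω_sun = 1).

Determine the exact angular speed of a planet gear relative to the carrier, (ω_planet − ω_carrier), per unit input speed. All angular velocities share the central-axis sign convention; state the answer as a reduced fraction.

N_ring = 17 + 2·19 = 55
17(ω_s−ω_c) = −55(ω_r−ω_c),  ω_r=0, ω_s=1
17(1−ω_c) = −55(0−ω_c)  ⇒  72ω_c = 17  ⇒  ω_c = 17/72
sun–planet: 17·(1−17/72) = −19·(ω_p−ω_c)  ⇒  ω_p−ω_c = −(17/19)·(55/72) = -935/1368

-935/1368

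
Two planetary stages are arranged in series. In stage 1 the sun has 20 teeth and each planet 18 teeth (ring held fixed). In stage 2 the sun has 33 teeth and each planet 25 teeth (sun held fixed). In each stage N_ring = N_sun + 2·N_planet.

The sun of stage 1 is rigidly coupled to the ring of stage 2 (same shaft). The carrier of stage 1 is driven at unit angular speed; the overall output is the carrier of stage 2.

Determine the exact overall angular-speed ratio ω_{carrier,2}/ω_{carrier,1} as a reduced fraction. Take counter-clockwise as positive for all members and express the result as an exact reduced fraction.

1577/580

Stage 1: N_ring = 20 + 2·18 = 56
Stage 1: 20(ω_s−ω_c) = −56(ω_r−ω_c),  ω_r=0, ω_c=1
Stage 1: ω_s = 1 − (56/20)(0−1) = 19/5
  ⇒ ω_s¹/ω_c¹ = 19/5
Stage 2: N_ring = 33 + 2·25 = 83
Stage 2: 33(ω_s−ω_c) = −83(ω_r−ω_c),  ω_s=0, ω_r=1
Stage 2: 33(0−ω_c) = −83(1−ω_c)  ⇒  116ω_c = 83  ⇒  ω_c = 83/116
  ⇒ ω_c²/ω_r² = 83/116
Coupling ω_r² = ω_s¹ ⇒ overall = 19/5 × 83/116 = 1577/580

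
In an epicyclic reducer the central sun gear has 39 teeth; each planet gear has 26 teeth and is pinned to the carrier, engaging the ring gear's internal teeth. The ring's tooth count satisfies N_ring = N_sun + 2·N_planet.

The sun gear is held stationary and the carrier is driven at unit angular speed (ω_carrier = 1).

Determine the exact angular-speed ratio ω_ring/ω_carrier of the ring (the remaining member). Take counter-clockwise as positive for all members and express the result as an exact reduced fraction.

10/7

N_ring = 39 + 2·26 = 91
39(ω_s−ω_c) = −91(ω_r−ω_c),  ω_s=0, ω_c=1
ω_r = 1 − (39/91)(0−1) = 10/7
ω_r/ω_c = 10/7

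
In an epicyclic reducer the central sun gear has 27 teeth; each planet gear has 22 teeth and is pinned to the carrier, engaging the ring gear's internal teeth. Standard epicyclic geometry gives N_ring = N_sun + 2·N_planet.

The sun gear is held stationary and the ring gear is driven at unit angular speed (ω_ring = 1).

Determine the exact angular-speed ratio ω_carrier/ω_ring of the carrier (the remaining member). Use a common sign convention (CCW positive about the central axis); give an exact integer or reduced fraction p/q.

71/98

N_ring = 27 + 2·22 = 71
27(ω_s−ω_c) = −71(ω_r−ω_c),  ω_s=0, ω_r=1
27(0−ω_c) = −71(1−ω_c)  ⇒  98ω_c = 71  ⇒  ω_c = 71/98
ω_c/ω_r = 71/98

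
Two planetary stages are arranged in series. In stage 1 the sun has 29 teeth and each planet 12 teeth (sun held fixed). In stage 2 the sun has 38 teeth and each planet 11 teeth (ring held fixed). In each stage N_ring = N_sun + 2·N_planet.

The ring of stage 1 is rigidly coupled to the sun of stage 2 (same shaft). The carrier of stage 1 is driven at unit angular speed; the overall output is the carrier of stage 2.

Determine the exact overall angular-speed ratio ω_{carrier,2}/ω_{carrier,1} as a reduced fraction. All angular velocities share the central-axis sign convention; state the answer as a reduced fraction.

Stage 1: N_ring = 29 + 2·12 = 53
Stage 1: 29(ω_s−ω_c) = −53(ω_r−ω_c),  ω_s=0, ω_c=1
Stage 1: ω_r = 1 − (29/53)(0−1) = 82/53
  ⇒ ω_r¹/ω_c¹ = 82/53
Stage 2: N_ring = 38 + 2·11 = 60
Stage 2: 38(ω_s−ω_c) = −60(ω_r−ω_c),  ω_r=0, ω_s=1
Stage 2: 38(1−ω_c) = −60(0−ω_c)  ⇒  98ω_c = 38  ⇒  ω_c = 19/49
  ⇒ ω_c²/ω_s² = 19/49
Coupling ω_s² = ω_r¹ ⇒ overall = 82/53 × 19/49 = 1558/2597

1558/2597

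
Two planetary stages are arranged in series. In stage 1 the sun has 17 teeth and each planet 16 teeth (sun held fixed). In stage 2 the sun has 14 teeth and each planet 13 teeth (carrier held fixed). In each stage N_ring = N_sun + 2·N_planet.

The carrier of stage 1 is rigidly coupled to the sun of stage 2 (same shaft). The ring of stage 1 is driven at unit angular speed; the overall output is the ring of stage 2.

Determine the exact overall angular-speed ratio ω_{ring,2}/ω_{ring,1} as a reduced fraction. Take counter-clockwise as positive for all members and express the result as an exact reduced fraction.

Stage 1: N_ring = 17 + 2·16 = 49
Stage 1: 17(ω_s−ω_c) = −49(ω_r−ω_c),  ω_s=0, ω_r=1
Stage 1: 17(0−ω_c) = −49(1−ω_c)  ⇒  66ω_c = 49  ⇒  ω_c = 49/66
  ⇒ ω_c¹/ω_r¹ = 49/66
Stage 2: N_ring = 14 + 2·13 = 40
Stage 2: 14(ω_s−ω_c) = −40(ω_r−ω_c),  ω_c=0, ω_s=1
Stage 2: ω_r = 0 − (14/40)(1−0) = -7/20
  ⇒ ω_r²/ω_s² = -7/20
Coupling ω_s² = ω_c¹ ⇒ overall = 49/66 × -7/20 = -343/1320

-343/1320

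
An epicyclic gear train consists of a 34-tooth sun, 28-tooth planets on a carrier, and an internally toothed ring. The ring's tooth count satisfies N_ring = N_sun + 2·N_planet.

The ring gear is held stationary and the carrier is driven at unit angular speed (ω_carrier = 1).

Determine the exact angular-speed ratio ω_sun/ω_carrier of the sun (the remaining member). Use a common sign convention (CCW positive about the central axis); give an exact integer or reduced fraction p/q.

N_ring = 34 + 2·28 = 90
34(ω_s−ω_c) = −90(ω_r−ω_c),  ω_r=0, ω_c=1
ω_s = 1 − (90/34)(0−1) = 62/17
ω_s/ω_c = 62/17

62/17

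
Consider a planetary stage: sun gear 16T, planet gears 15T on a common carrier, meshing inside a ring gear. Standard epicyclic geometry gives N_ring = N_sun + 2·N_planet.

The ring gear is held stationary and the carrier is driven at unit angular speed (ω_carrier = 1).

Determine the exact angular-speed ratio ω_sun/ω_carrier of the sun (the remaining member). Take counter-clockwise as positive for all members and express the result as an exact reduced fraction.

31/8

N_ring = 16 + 2·15 = 46
16(ω_s−ω_c) = −46(ω_r−ω_c),  ω_r=0, ω_c=1
ω_s = 1 − (46/16)(0−1) = 31/8
ω_s/ω_c = 31/8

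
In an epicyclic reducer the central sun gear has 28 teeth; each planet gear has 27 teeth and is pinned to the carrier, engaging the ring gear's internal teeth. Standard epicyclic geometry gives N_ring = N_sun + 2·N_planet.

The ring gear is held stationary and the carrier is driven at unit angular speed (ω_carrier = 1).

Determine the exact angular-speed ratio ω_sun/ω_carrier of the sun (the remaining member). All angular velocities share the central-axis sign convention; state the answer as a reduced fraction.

55/14

N_ring = 28 + 2·27 = 82
28(ω_s−ω_c) = −82(ω_r−ω_c),  ω_r=0, ω_c=1
ω_s = 1 − (82/28)(0−1) = 55/14
ω_s/ω_c = 55/14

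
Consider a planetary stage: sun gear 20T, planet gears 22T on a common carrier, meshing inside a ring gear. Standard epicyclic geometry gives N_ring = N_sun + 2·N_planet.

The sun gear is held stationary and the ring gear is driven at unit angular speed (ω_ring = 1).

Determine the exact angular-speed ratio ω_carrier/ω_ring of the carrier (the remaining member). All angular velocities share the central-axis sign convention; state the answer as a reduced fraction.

N_ring = 20 + 2·22 = 64
20(ω_s−ω_c) = −64(ω_r−ω_c),  ω_s=0, ω_r=1
20(0−ω_c) = −64(1−ω_c)  ⇒  84ω_c = 64  ⇒  ω_c = 16/21
ω_c/ω_r = 16/21

16/21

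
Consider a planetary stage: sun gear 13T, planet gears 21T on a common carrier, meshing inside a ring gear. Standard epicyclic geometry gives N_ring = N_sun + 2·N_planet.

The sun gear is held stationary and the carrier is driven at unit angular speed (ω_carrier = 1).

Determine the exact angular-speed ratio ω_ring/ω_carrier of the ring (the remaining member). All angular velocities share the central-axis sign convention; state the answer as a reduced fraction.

68/55

N_ring = 13 + 2·21 = 55
13(ω_s−ω_c) = −55(ω_r−ω_c),  ω_s=0, ω_c=1
ω_r = 1 − (13/55)(0−1) = 68/55
ω_r/ω_c = 68/55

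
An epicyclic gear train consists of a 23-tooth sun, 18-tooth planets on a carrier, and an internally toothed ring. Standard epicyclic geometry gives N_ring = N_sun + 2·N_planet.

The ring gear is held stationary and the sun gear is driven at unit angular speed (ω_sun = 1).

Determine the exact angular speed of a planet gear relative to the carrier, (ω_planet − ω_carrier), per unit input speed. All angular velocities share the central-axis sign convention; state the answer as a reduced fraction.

N_ring = 23 + 2·18 = 59
23(ω_s−ω_c) = −59(ω_r−ω_c),  ω_r=0, ω_s=1
23(1−ω_c) = −59(0−ω_c)  ⇒  82ω_c = 23  ⇒  ω_c = 23/82
sun–planet: 23·(1−23/82) = −18·(ω_p−ω_c)  ⇒  ω_p−ω_c = −(23/18)·(59/82) = -1357/1476

-1357/1476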